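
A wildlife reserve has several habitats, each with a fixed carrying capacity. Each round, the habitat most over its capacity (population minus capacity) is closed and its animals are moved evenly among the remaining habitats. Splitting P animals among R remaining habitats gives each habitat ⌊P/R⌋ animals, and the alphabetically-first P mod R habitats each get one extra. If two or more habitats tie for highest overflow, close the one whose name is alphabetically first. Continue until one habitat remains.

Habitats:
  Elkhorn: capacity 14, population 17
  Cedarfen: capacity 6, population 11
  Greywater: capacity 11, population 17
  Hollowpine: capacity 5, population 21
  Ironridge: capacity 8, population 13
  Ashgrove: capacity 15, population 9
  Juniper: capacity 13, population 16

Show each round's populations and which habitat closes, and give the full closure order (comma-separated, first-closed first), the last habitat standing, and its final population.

Round 1: Ashgrove=9 Cedarfen=11 Elkhorn=17 Greywater=17 Hollowpine=21 Ironridge=13 Juniper=16 → close Hollowpine (overflow 16)
  21÷6 = 3 each, +1 to first 3
Round 2: Ashgrove=13 Cedarfen=15 Elkhorn=21 Greywater=20 Ironridge=16 Juniper=19 → close Cedarfen (overflow 9)
  15÷5 = 3 each, +1 to first 0
Round 3: Ashgrove=16 Elkhorn=24 Greywater=23 Ironridge=19 Juniper=22 → close Greywater (overflow 12)
  23÷4 = 5 each, +1 to first 3
Round 4: Ashgrove=22 Elkhorn=30 Ironridge=25 Juniper=27 → close Ironridge (overflow 17)
  25÷3 = 8 each, +1 to first 1
Round 5: Ashgrove=31 Elkhorn=38 Juniper=35 → close Elkhorn (overflow 24)
  38÷2 = 19 each, +1 to first 0
Round 6: Ashgrove=50 Juniper=54 → close Juniper (overflow 41)
  54÷1 = 54 each, +1 to first 0

Closure order: Hollowpine, Cedarfen, Greywater, Ironridge, Elkhorn, Juniper
Last habitat: Ashgrove with 104 animals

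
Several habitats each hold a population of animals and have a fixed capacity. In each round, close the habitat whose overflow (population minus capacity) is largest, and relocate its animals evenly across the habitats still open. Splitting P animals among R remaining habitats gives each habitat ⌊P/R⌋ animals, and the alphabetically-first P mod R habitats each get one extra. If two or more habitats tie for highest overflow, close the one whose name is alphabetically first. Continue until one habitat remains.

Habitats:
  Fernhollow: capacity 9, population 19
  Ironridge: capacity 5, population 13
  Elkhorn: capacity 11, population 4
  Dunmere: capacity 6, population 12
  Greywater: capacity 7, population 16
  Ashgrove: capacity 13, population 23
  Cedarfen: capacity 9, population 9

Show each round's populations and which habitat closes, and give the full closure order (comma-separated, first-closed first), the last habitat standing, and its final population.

Closure order: Ashgrove, Fernhollow, Greywater, Dunmere, Ironridge, Cedarfen
Last habitat: Elkhorn with 96 animals

Round 1: Ashgrove=23 Cedarfen=9 Dunmere=12 Elkhorn=4 Fernhollow=19 Greywater=16 Ironridge=13 → close Ashgrove (overflow 10)
  23÷6 = 3 each, +1 to first 5
Round 2: Cedarfen=13 Dunmere=16 Elkhorn=8 Fernhollow=23 Greywater=20 Ironridge=16 → close Fernhollow (overflow 14)
  23÷5 = 4 each, +1 to first 3
Round 3: Cedarfen=18 Dunmere=21 Elkhorn=13 Greywater=24 Ironridge=20 → close Greywater (overflow 17)
  24÷4 = 6 each, +1 to first 0
Round 4: Cedarfen=24 Dunmere=27 Elkhorn=19 Ironridge=26 → close Dunmere (overflow 21)
  27÷3 = 9 each, +1 to first 0
Round 5: Cedarfen=33 Elkhorn=28 Ironridge=35 → close Ironridge (overflow 30)
  35÷2 = 17 each, +1 to first 1
Round 6: Cedarfen=51 Elkhorn=45 → close Cedarfen (overflow 42)
  51÷1 = 51 each, +1 to first 0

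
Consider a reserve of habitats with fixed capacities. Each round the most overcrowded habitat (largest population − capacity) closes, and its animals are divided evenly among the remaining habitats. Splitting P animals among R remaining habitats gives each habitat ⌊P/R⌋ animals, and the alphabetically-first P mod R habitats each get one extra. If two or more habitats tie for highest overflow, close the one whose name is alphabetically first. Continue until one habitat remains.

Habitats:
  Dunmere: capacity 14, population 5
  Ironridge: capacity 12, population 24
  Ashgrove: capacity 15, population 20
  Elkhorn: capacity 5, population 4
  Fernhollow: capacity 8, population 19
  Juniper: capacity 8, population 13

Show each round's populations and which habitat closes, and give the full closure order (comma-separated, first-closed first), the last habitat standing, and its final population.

Closure order: Ironridge, Fernhollow, Ashgrove, Juniper, Elkhorn
Last habitat: Dunmere with 85 animals

Round 1: Ashgrove=20 Dunmere=5 Elkhorn=4 Fernhollow=19 Ironridge=24 Juniper=13 → close Ironridge (overflow 12)
  24÷5 = 4 each, +1 to first 4
Round 2: Ashgrove=25 Dunmere=10 Elkhorn=9 Fernhollow=24 Juniper=17 → close Fernhollow (overflow 16)
  24÷4 = 6 each, +1 to first 0
Round 3: Ashgrove=31 Dunmere=16 Elkhorn=15 Juniper=23 → close Ashgrove (overflow 16)
  31÷3 = 10 each, +1 to first 1
Round 4: Dunmere=27 Elkhorn=25 Juniper=33 → close Juniper (overflow 25)
  33÷2 = 16 each, +1 to first 1
Round 5: Dunmere=44 Elkhorn=41 → close Elkhorn (overflow 36)
  41÷1 = 41 each, +1 to first 0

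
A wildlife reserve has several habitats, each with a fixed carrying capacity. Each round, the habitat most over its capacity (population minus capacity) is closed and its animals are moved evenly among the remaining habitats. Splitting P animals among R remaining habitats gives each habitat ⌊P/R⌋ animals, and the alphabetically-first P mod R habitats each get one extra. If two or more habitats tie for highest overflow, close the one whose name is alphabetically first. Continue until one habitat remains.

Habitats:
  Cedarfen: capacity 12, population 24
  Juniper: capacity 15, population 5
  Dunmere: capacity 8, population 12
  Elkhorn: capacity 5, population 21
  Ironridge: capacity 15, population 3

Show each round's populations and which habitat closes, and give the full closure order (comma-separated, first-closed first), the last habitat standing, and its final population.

Round 1: Cedarfen=24 Dunmere=12 Elkhorn=21 Ironridge=3 Juniper=5 → close Elkhorn (overflow 16)
  21÷4 = 5 each, +1 to first 1
Round 2: Cedarfen=30 Dunmere=17 Ironridge=8 Juniper=10 → close Cedarfen (overflow 18)
  30÷3 = 10 each, +1 to first 0
Round 3: Dunmere=27 Ironridge=18 Juniper=20 → close Dunmere (overflow 19)
  27÷2 = 13 each, +1 to first 1
Round 4: Ironridge=32 Juniper=33 → close Juniper (overflow 18)
  33÷1 = 33 each, +1 to first 0

Closure order: Elkhorn, Cedarfen, Dunmere, Juniper
Last habitat: Ironridge with 65 animals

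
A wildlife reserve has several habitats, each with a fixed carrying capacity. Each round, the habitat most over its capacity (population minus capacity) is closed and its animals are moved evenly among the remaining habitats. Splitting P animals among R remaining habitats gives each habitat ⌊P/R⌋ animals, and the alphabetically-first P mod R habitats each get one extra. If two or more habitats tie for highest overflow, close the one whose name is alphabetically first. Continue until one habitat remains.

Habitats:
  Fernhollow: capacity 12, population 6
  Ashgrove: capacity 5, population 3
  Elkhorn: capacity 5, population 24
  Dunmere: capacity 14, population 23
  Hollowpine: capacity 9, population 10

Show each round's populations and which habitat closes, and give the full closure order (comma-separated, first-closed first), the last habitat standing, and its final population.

Closure order: Elkhorn, Dunmere, Hollowpine, Ashgrove
Last habitat: Fernhollow with 66 animals

Round 1: Ashgrove=3 Dunmere=23 Elkhorn=24 Fernhollow=6 Hollowpine=10 → close Elkhorn (overflow 19)
  24÷4 = 6 each, +1 to first 0
Round 2: Ashgrove=9 Dunmere=29 Fernhollow=12 Hollowpine=16 → close Dunmere (overflow 15)
  29÷3 = 9 each, +1 to first 2
Round 3: Ashgrove=19 Fernhollow=22 Hollowpine=25 → close Hollowpine (overflow 16)
  25÷2 = 12 each, +1 to first 1
Round 4: Ashgrove=32 Fernhollow=34 → close Ashgrove (overflow 27)
  32÷1 = 32 each, +1 to first 0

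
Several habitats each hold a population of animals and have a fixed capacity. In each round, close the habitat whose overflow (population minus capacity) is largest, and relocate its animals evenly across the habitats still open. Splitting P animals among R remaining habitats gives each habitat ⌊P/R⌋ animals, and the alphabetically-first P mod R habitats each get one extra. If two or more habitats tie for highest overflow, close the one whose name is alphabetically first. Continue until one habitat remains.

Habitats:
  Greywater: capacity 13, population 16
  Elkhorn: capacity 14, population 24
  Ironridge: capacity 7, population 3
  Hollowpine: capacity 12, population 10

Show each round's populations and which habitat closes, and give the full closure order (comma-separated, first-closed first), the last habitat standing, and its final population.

Round 1: Elkhorn=24 Greywater=16 Hollowpine=10 Ironridge=3 → close Elkhorn (overflow 10)
  24÷3 = 8 each, +1 to first 0
Round 2: Greywater=24 Hollowpine=18 Ironridge=11 → close Greywater (overflow 11)
  24÷2 = 12 each, +1 to first 0
Round 3: Hollowpine=30 Ironridge=23 → close Hollowpine (overflow 18)
  30÷1 = 30 each, +1 to first 0

Closure order: Elkhorn, Greywater, Hollowpine
Last habitat: Ironridge with 53 animals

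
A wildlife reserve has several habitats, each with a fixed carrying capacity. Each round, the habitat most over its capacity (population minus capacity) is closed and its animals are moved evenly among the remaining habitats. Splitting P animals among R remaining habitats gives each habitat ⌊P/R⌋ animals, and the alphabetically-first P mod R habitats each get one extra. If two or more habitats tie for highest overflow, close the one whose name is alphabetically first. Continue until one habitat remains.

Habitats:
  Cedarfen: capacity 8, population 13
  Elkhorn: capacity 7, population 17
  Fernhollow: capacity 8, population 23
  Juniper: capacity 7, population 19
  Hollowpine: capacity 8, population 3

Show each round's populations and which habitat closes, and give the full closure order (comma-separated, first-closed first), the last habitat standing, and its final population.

Round 1: Cedarfen=13 Elkhorn=17 Fernhollow=23 Hollowpine=3 Juniper=19 → close Fernhollow (overflow 15)
  23÷4 = 5 each, +1 to first 3
Round 2: Cedarfen=19 Elkhorn=23 Hollowpine=9 Juniper=24 → close Juniper (overflow 17)
  24÷3 = 8 each, +1 to first 0
Round 3: Cedarfen=27 Elkhorn=31 Hollowpine=17 → close Elkhorn (overflow 24)
  31÷2 = 15 each, +1 to first 1
Round 4: Cedarfen=43 Hollowpine=32 → close Cedarfen (overflow 35)
  43÷1 = 43 each, +1 to first 0

Closure order: Fernhollow, Juniper, Elkhorn, Cedarfen
Last habitat: Hollowpine with 75 animals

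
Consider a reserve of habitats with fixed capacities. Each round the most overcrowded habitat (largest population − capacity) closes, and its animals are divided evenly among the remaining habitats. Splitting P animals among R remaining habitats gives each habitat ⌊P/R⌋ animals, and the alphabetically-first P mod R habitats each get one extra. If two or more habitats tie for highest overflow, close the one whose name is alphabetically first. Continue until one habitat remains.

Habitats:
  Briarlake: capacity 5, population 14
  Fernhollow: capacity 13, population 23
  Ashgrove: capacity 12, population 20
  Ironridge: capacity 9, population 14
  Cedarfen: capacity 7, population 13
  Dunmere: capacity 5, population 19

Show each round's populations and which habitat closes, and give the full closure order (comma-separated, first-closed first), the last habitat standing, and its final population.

Round 1: Ashgrove=20 Briarlake=14 Cedarfen=13 Dunmere=19 Fernhollow=23 Ironridge=14 → close Dunmere (overflow 14)
  19÷5 = 3 each, +1 to first 4
Round 2: Ashgrove=24 Briarlake=18 Cedarfen=17 Fernhollow=27 Ironridge=17 → close Fernhollow (overflow 14)
  27÷4 = 6 each, +1 to first 3
Round 3: Ashgrove=31 Briarlake=25 Cedarfen=24 Ironridge=23 → close Briarlake (overflow 20)
  25÷3 = 8 each, +1 to first 1
Round 4: Ashgrove=40 Cedarfen=32 Ironridge=31 → close Ashgrove (overflow 28)
  40÷2 = 20 each, +1 to first 0
Round 5: Cedarfen=52 Ironridge=51 → close Cedarfen (overflow 45)
  52÷1 = 52 each, +1 to first 0

Closure order: Dunmere, Fernhollow, Briarlake, Ashgrove, Cedarfen
Last habitat: Ironridge with 103 animals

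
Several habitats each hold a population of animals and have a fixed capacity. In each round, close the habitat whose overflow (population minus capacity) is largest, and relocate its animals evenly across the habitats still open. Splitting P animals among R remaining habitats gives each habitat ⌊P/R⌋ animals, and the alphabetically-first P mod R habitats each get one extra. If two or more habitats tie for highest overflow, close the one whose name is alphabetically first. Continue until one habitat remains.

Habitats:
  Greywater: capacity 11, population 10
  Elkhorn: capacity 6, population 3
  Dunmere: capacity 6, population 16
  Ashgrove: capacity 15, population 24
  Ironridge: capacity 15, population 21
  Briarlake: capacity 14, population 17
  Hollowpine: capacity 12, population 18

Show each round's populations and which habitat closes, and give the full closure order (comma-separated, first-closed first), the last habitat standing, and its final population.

Closure order: Dunmere, Ashgrove, Hollowpine, Briarlake, Ironridge, Elkhorn
Last habitat: Greywater with 109 animals

Round 1: Ashgrove=24 Briarlake=17 Dunmere=16 Elkhorn=3 Greywater=10 Hollowpine=18 Ironridge=21 → close Dunmere (overflow 10)
  16÷6 = 2 each, +1 to first 4
Round 2: Ashgrove=27 Briarlake=20 Elkhorn=6 Greywater=13 Hollowpine=20 Ironridge=23 → close Ashgrove (overflow 12)
  27÷5 = 5 each, +1 to first 2
Round 3: Briarlake=26 Elkhorn=12 Greywater=18 Hollowpine=25 Ironridge=28 → close Hollowpine (overflow 13)
  25÷4 = 6 each, +1 to first 1
Round 4: Briarlake=33 Elkhorn=18 Greywater=24 Ironridge=34 → close Briarlake (overflow 19)
  33÷3 = 11 each, +1 to first 0
Round 5: Elkhorn=29 Greywater=35 Ironridge=45 → close Ironridge (overflow 30)
  45÷2 = 22 each, +1 to first 1
Round 6: Elkhorn=52 Greywater=57 → close Elkhorn (overflow 46)
  52÷1 = 52 each, +1 to first 0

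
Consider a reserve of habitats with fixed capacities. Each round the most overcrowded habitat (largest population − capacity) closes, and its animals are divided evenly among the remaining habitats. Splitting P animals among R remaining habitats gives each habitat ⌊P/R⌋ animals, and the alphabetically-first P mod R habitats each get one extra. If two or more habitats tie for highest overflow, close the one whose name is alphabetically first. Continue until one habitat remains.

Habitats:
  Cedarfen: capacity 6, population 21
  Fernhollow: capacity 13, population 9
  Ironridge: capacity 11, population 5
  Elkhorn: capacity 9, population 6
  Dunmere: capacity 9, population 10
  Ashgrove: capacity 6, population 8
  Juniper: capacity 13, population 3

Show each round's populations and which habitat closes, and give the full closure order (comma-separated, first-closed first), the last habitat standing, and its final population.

Round 1: Ashgrove=8 Cedarfen=21 Dunmere=10 Elkhorn=6 Fernhollow=9 Ironridge=5 Juniper=3 → close Cedarfen (overflow 15)
  21÷6 = 3 each, +1 to first 3
Round 2: Ashgrove=12 Dunmere=14 Elkhorn=10 Fernhollow=12 Ironridge=8 Juniper=6 → close Ashgrove (overflow 6)
  12÷5 = 2 each, +1 to first 2
Round 3: Dunmere=17 Elkhorn=13 Fernhollow=14 Ironridge=10 Juniper=8 → close Dunmere (overflow 8)
  17÷4 = 4 each, +1 to first 1
Round 4: Elkhorn=18 Fernhollow=18 Ironridge=14 Juniper=12 → close Elkhorn (overflow 9)
  18÷3 = 6 each, +1 to first 0
Round 5: Fernhollow=24 Ironridge=20 Juniper=18 → close Fernhollow (overflow 11)
  24÷2 = 12 each, +1 to first 0
Round 6: Ironridge=32 Juniper=30 → close Ironridge (overflow 21)
  32÷1 = 32 each, +1 to first 0

Closure order: Cedarfen, Ashgrove, Dunmere, Elkhorn, Fernhollow, Ironridge
Last habitat: Juniper with 62 animals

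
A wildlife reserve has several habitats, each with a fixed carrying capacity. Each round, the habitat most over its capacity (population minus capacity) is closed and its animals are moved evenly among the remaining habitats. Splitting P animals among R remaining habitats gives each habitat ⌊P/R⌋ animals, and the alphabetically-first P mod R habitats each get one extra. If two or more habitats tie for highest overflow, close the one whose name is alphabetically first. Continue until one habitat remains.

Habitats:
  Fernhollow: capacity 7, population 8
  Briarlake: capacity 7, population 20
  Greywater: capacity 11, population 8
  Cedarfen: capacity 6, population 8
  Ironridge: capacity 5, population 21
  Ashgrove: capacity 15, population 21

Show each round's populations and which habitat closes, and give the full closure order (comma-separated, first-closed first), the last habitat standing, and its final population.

Closure order: Ironridge, Briarlake, Ashgrove, Cedarfen, Fernhollow
Last habitat: Greywater with 86 animals

Round 1: Ashgrove=21 Briarlake=20 Cedarfen=8 Fernhollow=8 Greywater=8 Ironridge=21 → close Ironridge (overflow 16)
  21÷5 = 4 each, +1 to first 1
Round 2: Ashgrove=26 Briarlake=24 Cedarfen=12 Fernhollow=12 Greywater=12 → close Briarlake (overflow 17)
  24÷4 = 6 each, +1 to first 0
Round 3: Ashgrove=32 Cedarfen=18 Fernhollow=18 Greywater=18 → close Ashgrove (overflow 17)
  32÷3 = 10 each, +1 to first 2
Round 4: Cedarfen=29 Fernhollow=29 Greywater=28 → close Cedarfen (overflow 23)
  29÷2 = 14 each, +1 to first 1
Round 5: Fernhollow=44 Greywater=42 → close Fernhollow (overflow 37)
  44÷1 = 44 each, +1 to first 0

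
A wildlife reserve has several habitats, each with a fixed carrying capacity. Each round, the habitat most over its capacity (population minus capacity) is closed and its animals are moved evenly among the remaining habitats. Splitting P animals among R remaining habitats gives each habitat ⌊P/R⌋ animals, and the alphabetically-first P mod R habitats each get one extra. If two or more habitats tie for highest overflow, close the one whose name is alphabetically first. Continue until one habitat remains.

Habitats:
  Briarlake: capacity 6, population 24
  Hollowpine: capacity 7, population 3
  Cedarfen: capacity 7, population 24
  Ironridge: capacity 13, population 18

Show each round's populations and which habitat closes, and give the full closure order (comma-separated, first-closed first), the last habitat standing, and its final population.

Closure order: Briarlake, Cedarfen, Ironridge
Last habitat: Hollowpine with 69 animals

Round 1: Briarlake=24 Cedarfen=24 Hollowpine=3 Ironridge=18 → close Briarlake (overflow 18)
  24÷3 = 8 each, +1 to first 0
Round 2: Cedarfen=32 Hollowpine=11 Ironridge=26 → close Cedarfen (overflow 25)
  32÷2 = 16 each, +1 to first 0
Round 3: Hollowpine=27 Ironridge=42 → close Ironridge (overflow 29)
  42÷1 = 42 each, +1 to first 0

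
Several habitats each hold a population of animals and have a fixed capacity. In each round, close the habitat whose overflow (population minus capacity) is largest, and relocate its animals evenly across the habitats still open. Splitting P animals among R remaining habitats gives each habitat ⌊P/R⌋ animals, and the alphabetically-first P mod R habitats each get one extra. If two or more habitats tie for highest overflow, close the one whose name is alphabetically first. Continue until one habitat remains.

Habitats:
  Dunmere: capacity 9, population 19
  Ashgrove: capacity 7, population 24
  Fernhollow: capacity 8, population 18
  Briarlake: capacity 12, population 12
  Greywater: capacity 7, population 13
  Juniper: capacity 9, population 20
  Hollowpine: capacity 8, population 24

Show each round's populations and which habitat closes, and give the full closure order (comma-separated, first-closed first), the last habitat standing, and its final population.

Round 1: Ashgrove=24 Briarlake=12 Dunmere=19 Fernhollow=18 Greywater=13 Hollowpine=24 Juniper=20 → close Ashgrove (overflow 17)
  24÷6 = 4 each, +1 to first 0
Round 2: Briarlake=16 Dunmere=23 Fernhollow=22 Greywater=17 Hollowpine=28 Juniper=24 → close Hollowpine (overflow 20)
  28÷5 = 5 each, +1 to first 3
Round 3: Briarlake=22 Dunmere=29 Fernhollow=28 Greywater=22 Juniper=29 → close Dunmere (overflow 20)
  29÷4 = 7 each, +1 to first 1
Round 4: Briarlake=30 Fernhollow=35 Greywater=29 Juniper=36 → close Fernhollow (overflow 27)
  35÷3 = 11 each, +1 to first 2
Round 5: Briarlake=42 Greywater=41 Juniper=47 → close Juniper (overflow 38)
  47÷2 = 23 each, +1 to first 1
Round 6: Briarlake=66 Greywater=64 → close Greywater (overflow 57)
  64÷1 = 64 each, +1 to first 0

Closure order: Ashgrove, Hollowpine, Dunmere, Fernhollow, Juniper, Greywater
Last habitat: Briarlake with 130 animals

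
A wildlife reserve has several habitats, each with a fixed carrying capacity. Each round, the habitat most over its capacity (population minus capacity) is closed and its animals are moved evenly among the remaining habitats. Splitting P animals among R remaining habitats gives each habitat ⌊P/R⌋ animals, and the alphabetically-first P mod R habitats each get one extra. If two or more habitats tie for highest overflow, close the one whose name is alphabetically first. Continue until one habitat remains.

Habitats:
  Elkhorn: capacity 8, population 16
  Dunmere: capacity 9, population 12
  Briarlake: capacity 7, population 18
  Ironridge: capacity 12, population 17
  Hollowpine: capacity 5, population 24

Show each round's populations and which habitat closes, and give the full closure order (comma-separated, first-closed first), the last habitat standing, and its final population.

Round 1: Briarlake=18 Dunmere=12 Elkhorn=16 Hollowpine=24 Ironridge=17 → close Hollowpine (overflow 19)
  24÷4 = 6 each, +1 to first 0
Round 2: Briarlake=24 Dunmere=18 Elkhorn=22 Ironridge=23 → close Briarlake (overflow 17)
  24÷3 = 8 each, +1 to first 0
Round 3: Dunmere=26 Elkhorn=30 Ironridge=31 → close Elkhorn (overflow 22)
  30÷2 = 15 each, +1 to first 0
Round 4: Dunmere=41 Ironridge=46 → close Ironridge (overflow 34)
  46÷1 = 46 each, +1 to first 0

Closure order: Hollowpine, Briarlake, Elkhorn, Ironridge
Last habitat: Dunmere with 87 animals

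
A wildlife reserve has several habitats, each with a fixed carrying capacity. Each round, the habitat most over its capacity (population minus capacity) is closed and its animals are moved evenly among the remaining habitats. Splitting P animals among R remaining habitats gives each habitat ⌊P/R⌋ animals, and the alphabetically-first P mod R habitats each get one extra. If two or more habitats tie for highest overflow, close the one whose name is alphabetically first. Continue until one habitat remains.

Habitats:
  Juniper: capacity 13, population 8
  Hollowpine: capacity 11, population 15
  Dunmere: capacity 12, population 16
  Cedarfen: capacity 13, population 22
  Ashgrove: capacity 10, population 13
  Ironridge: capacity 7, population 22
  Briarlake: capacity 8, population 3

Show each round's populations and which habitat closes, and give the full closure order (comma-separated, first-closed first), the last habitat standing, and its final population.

Closure order: Ironridge, Cedarfen, Ashgrove, Dunmere, Hollowpine, Briarlake
Last habitat: Juniper with 99 animals

Round 1: Ashgrove=13 Briarlake=3 Cedarfen=22 Dunmere=16 Hollowpine=15 Ironridge=22 Juniper=8 → close Ironridge (overflow 15)
  22÷6 = 3 each, +1 to first 4
Round 2: Ashgrove=17 Briarlake=7 Cedarfen=26 Dunmere=20 Hollowpine=18 Juniper=11 → close Cedarfen (overflow 13)
  26÷5 = 5 each, +1 to first 1
Round 3: Ashgrove=23 Briarlake=12 Dunmere=25 Hollowpine=23 Juniper=16 → close Ashgrove (overflow 13)
  23÷4 = 5 each, +1 to first 3
Round 4: Briarlake=18 Dunmere=31 Hollowpine=29 Juniper=21 → close Dunmere (overflow 19)
  31÷3 = 10 each, +1 to first 1
Round 5: Briarlake=29 Hollowpine=39 Juniper=31 → close Hollowpine (overflow 28)
  39÷2 = 19 each, +1 to first 1
Round 6: Briarlake=49 Juniper=50 → close Briarlake (overflow 41)
  49÷1 = 49 each, +1 to first 0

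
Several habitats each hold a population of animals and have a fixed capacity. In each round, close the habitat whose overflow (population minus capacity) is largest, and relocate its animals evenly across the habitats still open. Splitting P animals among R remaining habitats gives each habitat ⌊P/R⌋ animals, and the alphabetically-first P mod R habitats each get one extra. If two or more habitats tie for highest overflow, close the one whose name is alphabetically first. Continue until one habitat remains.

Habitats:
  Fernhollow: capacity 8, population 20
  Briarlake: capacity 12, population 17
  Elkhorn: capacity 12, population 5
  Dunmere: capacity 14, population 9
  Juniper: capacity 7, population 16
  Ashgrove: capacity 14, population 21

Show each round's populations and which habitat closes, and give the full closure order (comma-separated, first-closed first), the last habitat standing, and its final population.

Round 1: Ashgrove=21 Briarlake=17 Dunmere=9 Elkhorn=5 Fernhollow=20 Juniper=16 → close Fernhollow (overflow 12)
  20÷5 = 4 each, +1 to first 0
Round 2: Ashgrove=25 Briarlake=21 Dunmere=13 Elkhorn=9 Juniper=20 → close Juniper (overflow 13)
  20÷4 = 5 each, +1 to first 0
Round 3: Ashgrove=30 Briarlake=26 Dunmere=18 Elkhorn=14 → close Ashgrove (overflow 16)
  30÷3 = 10 each, +1 to first 0
Round 4: Briarlake=36 Dunmere=28 Elkhorn=24 → close Briarlake (overflow 24)
  36÷2 = 18 each, +1 to first 0
Round 5: Dunmere=46 Elkhorn=42 → close Dunmere (overflow 32)
  46÷1 = 46 each, +1 to first 0

Closure order: Fernhollow, Juniper, Ashgrove, Briarlake, Dunmere
Last habitat: Elkhorn with 88 animals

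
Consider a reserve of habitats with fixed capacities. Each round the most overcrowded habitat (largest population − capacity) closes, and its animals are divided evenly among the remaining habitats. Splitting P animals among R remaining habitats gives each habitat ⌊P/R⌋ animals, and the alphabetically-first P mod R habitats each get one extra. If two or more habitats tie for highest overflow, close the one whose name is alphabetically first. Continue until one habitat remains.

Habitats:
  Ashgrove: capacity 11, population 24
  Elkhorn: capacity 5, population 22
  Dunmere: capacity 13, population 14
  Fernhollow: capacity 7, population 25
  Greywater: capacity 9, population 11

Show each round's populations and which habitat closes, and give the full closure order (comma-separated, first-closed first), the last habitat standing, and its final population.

Closure order: Fernhollow, Elkhorn, Ashgrove, Dunmere
Last habitat: Greywater with 96 animals

Round 1: Ashgrove=24 Dunmere=14 Elkhorn=22 Fernhollow=25 Greywater=11 → close Fernhollow (overflow 18)
  25÷4 = 6 each, +1 to first 1
Round 2: Ashgrove=31 Dunmere=20 Elkhorn=28 Greywater=17 → close Elkhorn (overflow 23)
  28÷3 = 9 each, +1 to first 1
Round 3: Ashgrove=41 Dunmere=29 Greywater=26 → close Ashgrove (overflow 30)
  41÷2 = 20 each, +1 to first 1
Round 4: Dunmere=50 Greywater=46 → close Dunmere (overflow 37)
  50÷1 = 50 each, +1 to first 0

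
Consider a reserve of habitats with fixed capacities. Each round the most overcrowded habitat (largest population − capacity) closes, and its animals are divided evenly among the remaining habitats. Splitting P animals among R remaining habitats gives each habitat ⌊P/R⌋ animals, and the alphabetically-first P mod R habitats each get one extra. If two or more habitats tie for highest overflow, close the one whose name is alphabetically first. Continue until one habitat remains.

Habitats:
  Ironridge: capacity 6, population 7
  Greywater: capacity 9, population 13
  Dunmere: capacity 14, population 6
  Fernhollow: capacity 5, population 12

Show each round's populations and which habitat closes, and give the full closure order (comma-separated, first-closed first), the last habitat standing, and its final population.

Round 1: Dunmere=6 Fernhollow=12 Greywater=13 Ironridge=7 → close Fernhollow (overflow 7)
  12÷3 = 4 each, +1 to first 0
Round 2: Dunmere=10 Greywater=17 Ironridge=11 → close Greywater (overflow 8)
  17÷2 = 8 each, +1 to first 1
Round 3: Dunmere=19 Ironridge=19 → close Ironridge (overflow 13)
  19÷1 = 19 each, +1 to first 0

Closure order: Fernhollow, Greywater, Ironridge
Last habitat: Dunmere with 38 animals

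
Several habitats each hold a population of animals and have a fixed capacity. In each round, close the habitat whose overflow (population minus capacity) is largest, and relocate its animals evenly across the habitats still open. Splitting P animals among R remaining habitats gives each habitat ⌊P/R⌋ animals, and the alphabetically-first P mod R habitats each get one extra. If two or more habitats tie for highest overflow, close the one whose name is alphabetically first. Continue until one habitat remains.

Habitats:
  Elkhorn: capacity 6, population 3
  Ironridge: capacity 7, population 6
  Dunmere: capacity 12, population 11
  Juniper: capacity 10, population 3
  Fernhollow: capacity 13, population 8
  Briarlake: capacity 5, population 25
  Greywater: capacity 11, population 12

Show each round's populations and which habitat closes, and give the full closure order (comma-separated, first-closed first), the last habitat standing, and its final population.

Round 1: Briarlake=25 Dunmere=11 Elkhorn=3 Fernhollow=8 Greywater=12 Ironridge=6 Juniper=3 → close Briarlake (overflow 20)
  25÷6 = 4 each, +1 to first 1
Round 2: Dunmere=16 Elkhorn=7 Fernhollow=12 Greywater=16 Ironridge=10 Juniper=7 → close Greywater (overflow 5)
  16÷5 = 3 each, +1 to first 1
Round 3: Dunmere=20 Elkhorn=10 Fernhollow=15 Ironridge=13 Juniper=10 → close Dunmere (overflow 8)
  20÷4 = 5 each, +1 to first 0
Round 4: Elkhorn=15 Fernhollow=20 Ironridge=18 Juniper=15 → close Ironridge (overflow 11)
  18÷3 = 6 each, +1 to first 0
Round 5: Elkhorn=21 Fernhollow=26 Juniper=21 → close Elkhorn (overflow 15)
  21÷2 = 10 each, +1 to first 1
Round 6: Fernhollow=37 Juniper=31 → close Fernhollow (overflow 24)
  37÷1 = 37 each, +1 to first 0

Closure order: Briarlake, Greywater, Dunmere, Ironridge, Elkhorn, Fernhollow
Last habitat: Juniper with 68 animals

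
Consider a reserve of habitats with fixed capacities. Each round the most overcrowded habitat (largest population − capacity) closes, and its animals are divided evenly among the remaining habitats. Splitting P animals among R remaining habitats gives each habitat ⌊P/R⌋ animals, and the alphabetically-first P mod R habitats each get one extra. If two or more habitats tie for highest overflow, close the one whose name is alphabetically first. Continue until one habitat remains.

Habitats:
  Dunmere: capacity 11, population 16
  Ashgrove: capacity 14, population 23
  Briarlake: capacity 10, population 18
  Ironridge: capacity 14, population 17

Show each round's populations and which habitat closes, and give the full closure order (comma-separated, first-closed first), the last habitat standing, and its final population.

Round 1: Ashgrove=23 Briarlake=18 Dunmere=16 Ironridge=17 → close Ashgrove (overflow 9)
  23÷3 = 7 each, +1 to first 2
Round 2: Briarlake=26 Dunmere=24 Ironridge=24 → close Briarlake (overflow 16)
  26÷2 = 13 each, +1 to first 0
Round 3: Dunmere=37 Ironridge=37 → close Dunmere (overflow 26)
  37÷1 = 37 each, +1 to first 0

Closure order: Ashgrove, Briarlake, Dunmere
Last habitat: Ironridge with 74 animals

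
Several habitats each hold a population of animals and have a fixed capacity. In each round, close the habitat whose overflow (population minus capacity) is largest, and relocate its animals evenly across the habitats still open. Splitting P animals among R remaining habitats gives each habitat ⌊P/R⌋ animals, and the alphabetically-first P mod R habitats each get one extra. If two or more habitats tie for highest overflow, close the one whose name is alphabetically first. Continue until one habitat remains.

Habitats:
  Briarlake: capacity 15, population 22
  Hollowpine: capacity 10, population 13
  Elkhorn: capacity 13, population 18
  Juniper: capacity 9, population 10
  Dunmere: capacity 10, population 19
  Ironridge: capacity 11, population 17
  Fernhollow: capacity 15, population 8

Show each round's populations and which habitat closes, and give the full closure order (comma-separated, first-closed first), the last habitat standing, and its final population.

Closure order: Dunmere, Briarlake, Elkhorn, Ironridge, Hollowpine, Juniper
Last habitat: Fernhollow with 107 animals

Round 1: Briarlake=22 Dunmere=19 Elkhorn=18 Fernhollow=8 Hollowpine=13 Ironridge=17 Juniper=10 → close Dunmere (overflow 9)
  19÷6 = 3 each, +1 to first 1
Round 2: Briarlake=26 Elkhorn=21 Fernhollow=11 Hollowpine=16 Ironridge=20 Juniper=13 → close Briarlake (overflow 11)
  26÷5 = 5 each, +1 to first 1
Round 3: Elkhorn=27 Fernhollow=16 Hollowpine=21 Ironridge=25 Juniper=18 → close Elkhorn (overflow 14)
  27÷4 = 6 each, +1 to first 3
Round 4: Fernhollow=23 Hollowpine=28 Ironridge=32 Juniper=24 → close Ironridge (overflow 21)
  32÷3 = 10 each, +1 to first 2
Round 5: Fernhollow=34 Hollowpine=39 Juniper=34 → close Hollowpine (overflow 29)
  39÷2 = 19 each, +1 to first 1
Round 6: Fernhollow=54 Juniper=53 → close Juniper (overflow 44)
  53÷1 = 53 each, +1 to first 0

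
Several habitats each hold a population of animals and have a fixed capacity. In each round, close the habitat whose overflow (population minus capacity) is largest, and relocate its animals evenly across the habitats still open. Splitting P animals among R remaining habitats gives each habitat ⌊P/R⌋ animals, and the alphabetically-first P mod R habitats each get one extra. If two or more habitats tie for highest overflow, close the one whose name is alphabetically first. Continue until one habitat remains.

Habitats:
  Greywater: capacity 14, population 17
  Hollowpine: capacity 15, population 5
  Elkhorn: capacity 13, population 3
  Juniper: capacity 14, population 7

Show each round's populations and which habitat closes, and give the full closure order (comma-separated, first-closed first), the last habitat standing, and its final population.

Closure order: Greywater, Juniper, Elkhorn
Last habitat: Hollowpine with 32 animals

Round 1: Elkhorn=3 Greywater=17 Hollowpine=5 Juniper=7 → close Greywater (overflow 3)
  17÷3 = 5 each, +1 to first 2
Round 2: Elkhorn=9 Hollowpine=11 Juniper=12 → close Juniper (overflow -2)
  12÷2 = 6 each, +1 to first 0
Round 3: Elkhorn=15 Hollowpine=17 → close Elkhorn (overflow 2)
  15÷1 = 15 each, +1 to first 0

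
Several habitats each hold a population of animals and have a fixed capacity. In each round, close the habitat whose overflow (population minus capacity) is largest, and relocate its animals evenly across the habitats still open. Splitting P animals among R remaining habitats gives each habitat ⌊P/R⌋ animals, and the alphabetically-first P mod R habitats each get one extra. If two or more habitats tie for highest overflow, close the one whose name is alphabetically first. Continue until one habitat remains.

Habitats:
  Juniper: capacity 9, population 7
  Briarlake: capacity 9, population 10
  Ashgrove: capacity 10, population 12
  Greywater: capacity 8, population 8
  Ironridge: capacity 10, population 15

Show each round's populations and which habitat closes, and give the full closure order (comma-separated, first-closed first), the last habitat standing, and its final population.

Closure order: Ironridge, Ashgrove, Briarlake, Greywater
Last habitat: Juniper with 52 animals

Round 1: Ashgrove=12 Briarlake=10 Greywater=8 Ironridge=15 Juniper=7 → close Ironridge (overflow 5)
  15÷4 = 3 each, +1 to first 3
Round 2: Ashgrove=16 Briarlake=14 Greywater=12 Juniper=10 → close Ashgrove (overflow 6)
  16÷3 = 5 each, +1 to first 1
Round 3: Briarlake=20 Greywater=17 Juniper=15 → close Briarlake (overflow 11)
  20÷2 = 10 each, +1 to first 0
Round 4: Greywater=27 Juniper=25 → close Greywater (overflow 19)
  27÷1 = 27 each, +1 to first 0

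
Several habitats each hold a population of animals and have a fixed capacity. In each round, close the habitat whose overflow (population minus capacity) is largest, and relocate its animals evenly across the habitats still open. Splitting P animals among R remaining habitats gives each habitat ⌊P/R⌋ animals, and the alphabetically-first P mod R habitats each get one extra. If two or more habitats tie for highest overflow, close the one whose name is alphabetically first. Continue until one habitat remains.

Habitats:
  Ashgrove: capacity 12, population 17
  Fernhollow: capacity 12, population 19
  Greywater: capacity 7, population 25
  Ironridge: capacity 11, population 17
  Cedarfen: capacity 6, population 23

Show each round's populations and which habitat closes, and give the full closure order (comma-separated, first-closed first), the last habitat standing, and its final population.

Closure order: Greywater, Cedarfen, Fernhollow, Ashgrove
Last habitat: Ironridge with 101 animals

Round 1: Ashgrove=17 Cedarfen=23 Fernhollow=19 Greywater=25 Ironridge=17 → close Greywater (overflow 18)
  25÷4 = 6 each, +1 to first 1
Round 2: Ashgrove=24 Cedarfen=29 Fernhollow=25 Ironridge=23 → close Cedarfen (overflow 23)
  29÷3 = 9 each, +1 to first 2
Round 3: Ashgrove=34 Fernhollow=35 Ironridge=32 → close Fernhollow (overflow 23)
  35÷2 = 17 each, +1 to first 1
Round 4: Ashgrove=52 Ironridge=49 → close Ashgrove (overflow 40)
  52÷1 = 52 each, +1 to first 0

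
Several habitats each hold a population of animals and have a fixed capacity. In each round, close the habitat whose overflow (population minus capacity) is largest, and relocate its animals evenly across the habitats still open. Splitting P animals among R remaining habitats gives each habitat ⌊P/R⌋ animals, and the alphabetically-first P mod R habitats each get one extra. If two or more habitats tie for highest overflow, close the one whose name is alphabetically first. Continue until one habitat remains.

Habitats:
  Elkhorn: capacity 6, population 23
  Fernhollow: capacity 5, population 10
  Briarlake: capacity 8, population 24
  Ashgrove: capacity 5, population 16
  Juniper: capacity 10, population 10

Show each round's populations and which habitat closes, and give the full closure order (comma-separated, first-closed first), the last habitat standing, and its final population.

Round 1: Ashgrove=16 Briarlake=24 Elkhorn=23 Fernhollow=10 Juniper=10 → close Elkhorn (overflow 17)
  23÷4 = 5 each, +1 to first 3
Round 2: Ashgrove=22 Briarlake=30 Fernhollow=16 Juniper=15 → close Briarlake (overflow 22)
  30÷3 = 10 each, +1 to first 0
Round 3: Ashgrove=32 Fernhollow=26 Juniper=25 → close Ashgrove (overflow 27)
  32÷2 = 16 each, +1 to first 0
Round 4: Fernhollow=42 Juniper=41 → close Fernhollow (overflow 37)
  42÷1 = 42 each, +1 to first 0

Closure order: Elkhorn, Briarlake, Ashgrove, Fernhollow
Last habitat: Juniper with 83 animals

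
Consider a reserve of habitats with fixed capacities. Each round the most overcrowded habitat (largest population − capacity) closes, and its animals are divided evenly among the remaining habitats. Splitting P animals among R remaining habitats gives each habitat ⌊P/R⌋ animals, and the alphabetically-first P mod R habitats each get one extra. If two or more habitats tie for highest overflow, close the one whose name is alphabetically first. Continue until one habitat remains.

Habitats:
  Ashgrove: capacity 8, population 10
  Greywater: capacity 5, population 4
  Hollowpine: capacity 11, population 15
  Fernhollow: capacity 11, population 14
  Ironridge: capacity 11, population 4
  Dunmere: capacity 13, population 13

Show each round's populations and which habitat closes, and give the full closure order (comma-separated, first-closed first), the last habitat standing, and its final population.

Closure order: Hollowpine, Fernhollow, Ashgrove, Dunmere, Greywater
Last habitat: Ironridge with 60 animals

Round 1: Ashgrove=10 Dunmere=13 Fernhollow=14 Greywater=4 Hollowpine=15 Ironridge=4 → close Hollowpine (overflow 4)
  15÷5 = 3 each, +1 to first 0
Round 2: Ashgrove=13 Dunmere=16 Fernhollow=17 Greywater=7 Ironridge=7 → close Fernhollow (overflow 6)
  17÷4 = 4 each, +1 to first 1
Round 3: Ashgrove=18 Dunmere=20 Greywater=11 Ironridge=11 → close Ashgrove (overflow 10)
  18÷3 = 6 each, +1 to first 0
Round 4: Dunmere=26 Greywater=17 Ironridge=17 → close Dunmere (overflow 13)
  26÷2 = 13 each, +1 to first 0
Round 5: Greywater=30 Ironridge=30 → close Greywater (overflow 25)
  30÷1 = 30 each, +1 to first 0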